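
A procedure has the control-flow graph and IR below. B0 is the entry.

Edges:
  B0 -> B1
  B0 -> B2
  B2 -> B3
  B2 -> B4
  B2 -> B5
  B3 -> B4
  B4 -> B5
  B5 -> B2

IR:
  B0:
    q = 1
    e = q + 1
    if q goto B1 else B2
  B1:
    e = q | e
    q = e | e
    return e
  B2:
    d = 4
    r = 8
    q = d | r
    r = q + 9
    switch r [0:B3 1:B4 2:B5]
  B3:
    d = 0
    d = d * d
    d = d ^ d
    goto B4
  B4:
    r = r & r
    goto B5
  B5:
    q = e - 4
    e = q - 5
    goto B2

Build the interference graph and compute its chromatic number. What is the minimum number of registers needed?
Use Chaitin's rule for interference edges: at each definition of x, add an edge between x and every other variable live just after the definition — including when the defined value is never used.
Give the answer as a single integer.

Answer: 3

Working:
Block summaries:
  B0: {e,q} / ∅
  B1: {e,q} / {e,q}
  B2: {d,q,r} / ∅
  B3: {d} / ∅
  B4: {r} / {r}
  B5: {e,q} / {e}

Liveness:
  B0: in=∅ out={e,q}
  B1: in={e,q} out=∅
  B2: in={e} out={e,r}
  B3: in={e,r} out={e,r}
  B4: in={e,r} out={e}
  B5: in={e} out={e}

Interference:
  d↔{e,r}
  e↔{d,q,r}
  q↔{e}
  r↔{d,e}

Colouring:
  clique {d,e,r} ⇒ need ≥ 3
  3-colouring: R0={e}  R1={d,q}  R2={r}
  χ = 3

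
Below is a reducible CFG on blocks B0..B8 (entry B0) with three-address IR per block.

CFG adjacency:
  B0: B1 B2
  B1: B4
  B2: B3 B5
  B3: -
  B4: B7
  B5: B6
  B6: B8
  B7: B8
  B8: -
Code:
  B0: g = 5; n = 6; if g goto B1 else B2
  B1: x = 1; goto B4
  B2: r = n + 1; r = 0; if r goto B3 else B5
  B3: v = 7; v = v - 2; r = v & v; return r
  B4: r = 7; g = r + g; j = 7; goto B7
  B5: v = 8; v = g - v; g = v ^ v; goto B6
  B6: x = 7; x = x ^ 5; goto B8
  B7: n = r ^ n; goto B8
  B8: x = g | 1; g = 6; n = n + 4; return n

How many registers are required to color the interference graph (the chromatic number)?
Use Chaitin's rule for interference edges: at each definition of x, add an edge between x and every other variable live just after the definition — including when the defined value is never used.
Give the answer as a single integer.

Block summaries:
  B0: def={g,n} ue=∅
  B1: def={x} ue=∅
  B2: def={r} ue={n}
  B3: def={r,v} ue=∅
  B4: def={g,j,r} ue={g}
  B5: def={g,v} ue={g}
  B6: def={x} ue=∅
  B7: def={n} ue={n,r}
  B8: def={g,n,x} ue={g,n}

Live sets:
  live B0: ∅→{g,n}
  live B1: {g,n}→{g,n}
  live B2: {g,n}→{g,n}
  live B3: ∅→∅
  live B4: {g,n}→{g,n,r}
  live B5: {g,n}→{g,n}
  live B6: {g,n}→{g,n}
  live B7: {g,n,r}→{g,n}
  live B8: {g,n}→∅

Interference:
  g: {j,n,r,v,x}
  j: {g,n,r}
  n: {g,j,r,v,x}
  r: {g,j,n}
  v: {g,n}
  x: {g,n}

Registers:
  clique {g,j,n,r} ⇒ need ≥ 4
  assign g→R0 j→R2 n→R1 r→R3 v→R2 x→R2 — no edge inside a register ⇒ χ ≤ 4
  χ = 4

Answer: 4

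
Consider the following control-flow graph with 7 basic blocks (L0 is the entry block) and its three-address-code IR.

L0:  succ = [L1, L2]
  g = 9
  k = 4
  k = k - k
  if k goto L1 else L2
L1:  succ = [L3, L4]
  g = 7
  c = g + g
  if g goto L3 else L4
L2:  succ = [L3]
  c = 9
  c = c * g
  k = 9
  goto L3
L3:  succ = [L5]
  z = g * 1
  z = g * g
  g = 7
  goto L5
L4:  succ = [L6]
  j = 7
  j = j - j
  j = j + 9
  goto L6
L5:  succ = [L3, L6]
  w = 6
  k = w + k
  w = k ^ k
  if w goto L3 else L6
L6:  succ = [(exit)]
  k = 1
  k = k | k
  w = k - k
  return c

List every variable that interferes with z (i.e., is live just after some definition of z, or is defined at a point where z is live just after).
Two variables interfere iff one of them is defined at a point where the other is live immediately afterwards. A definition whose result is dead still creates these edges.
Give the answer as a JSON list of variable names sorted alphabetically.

Answer: ["c", "g", "k"]

Analysis:
def/use:
  L0 def {g,k} use ∅
  L1 def {c,g} use ∅
  L2 def {c,k} use {g}
  L3 def {g,z} use {g}
  L4 def {j} use ∅
  L5 def {k,w} use {k}
  L6 def {k,w} use {c}

Liveness:
  L0: in=∅ out={g,k}
  L1: in={k} out={c,g,k}
  L2: in={g} out={c,g,k}
  L3: in={c,g,k} out={c,g,k}
  L4: in={c} out={c}
  L5: in={c,g,k} out={c,g,k}
  L6: in={c} out=∅

Interference:
  c — {g,j,k,w,z}
  g — {c,k,w,z}
  j — {c}
  k — {c,g,w,z}
  w — {c,g,k}
  z — {c,g,k}

N(z) = ["c", "g", "k"]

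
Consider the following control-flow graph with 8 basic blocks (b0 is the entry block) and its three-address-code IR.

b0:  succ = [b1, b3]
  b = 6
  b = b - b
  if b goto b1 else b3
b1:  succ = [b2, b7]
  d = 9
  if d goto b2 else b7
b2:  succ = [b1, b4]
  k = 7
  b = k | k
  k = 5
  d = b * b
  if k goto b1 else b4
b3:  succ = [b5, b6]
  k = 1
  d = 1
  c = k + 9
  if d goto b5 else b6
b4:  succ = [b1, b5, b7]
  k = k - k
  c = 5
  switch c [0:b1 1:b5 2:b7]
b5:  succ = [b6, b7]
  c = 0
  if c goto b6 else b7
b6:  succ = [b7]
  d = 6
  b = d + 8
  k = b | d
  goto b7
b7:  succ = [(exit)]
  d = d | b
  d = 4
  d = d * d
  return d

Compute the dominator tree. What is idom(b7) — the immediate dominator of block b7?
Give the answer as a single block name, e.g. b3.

idom tree: b1←b0 b2←b1 b3←b0 b4←b2 b5←b0 b6←b0 b7←b0
Join-block Dom:
  b1: preds {b0,b2,b4}: {b0} ∩ {b0,b1,b2} ∩ {b0,b1,b2,b4} = {b0}; idom=b0
  b5: preds {b3,b4}: {b0,b3} ∩ {b0,b1,b2,b4} = {b0}; idom=b0
  b6: preds {b3,b5}: {b0,b3} ∩ {b0,b5} = {b0}; idom=b0
  b7: preds {b1,b4,b5,b6}: {b0,b1} ∩ {b0,b1,b2,b4} ∩ {b0,b5} ∩ {b0,b6} = {b0}; idom=b0

idom(b7) = b0

Answer: b0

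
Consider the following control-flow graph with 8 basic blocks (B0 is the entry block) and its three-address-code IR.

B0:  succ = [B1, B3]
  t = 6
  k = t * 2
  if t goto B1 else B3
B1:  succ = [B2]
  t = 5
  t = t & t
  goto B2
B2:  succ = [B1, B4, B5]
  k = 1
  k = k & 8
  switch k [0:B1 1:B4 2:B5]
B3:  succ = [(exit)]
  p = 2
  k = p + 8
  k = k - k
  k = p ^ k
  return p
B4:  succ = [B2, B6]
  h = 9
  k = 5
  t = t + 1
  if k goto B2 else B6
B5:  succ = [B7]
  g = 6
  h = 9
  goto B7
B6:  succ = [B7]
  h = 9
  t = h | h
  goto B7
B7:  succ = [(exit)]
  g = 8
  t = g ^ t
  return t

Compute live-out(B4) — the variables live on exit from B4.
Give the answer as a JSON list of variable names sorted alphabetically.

Answer: ["t"]

Derivation:
Block summaries:
  B0: def={k,t} ue=∅
  B1: def={t} ue=∅
  B2: def={k} ue=∅
  B3: def={k,p} ue=∅
  B4: def={h,k,t} ue={t}
  B5: def={g,h} ue=∅
  B6: def={h,t} ue=∅
  B7: def={g,t} ue={t}

Live sets:
  live B0: ∅→∅
  live B1: ∅→{t}
  live B2: {t}→{t}
  live B3: ∅→∅
  live B4: {t}→{t}
  live B5: {t}→{t}
  live B6: ∅→{t}
  live B7: {t}→∅

live-out(B4) = ["t"]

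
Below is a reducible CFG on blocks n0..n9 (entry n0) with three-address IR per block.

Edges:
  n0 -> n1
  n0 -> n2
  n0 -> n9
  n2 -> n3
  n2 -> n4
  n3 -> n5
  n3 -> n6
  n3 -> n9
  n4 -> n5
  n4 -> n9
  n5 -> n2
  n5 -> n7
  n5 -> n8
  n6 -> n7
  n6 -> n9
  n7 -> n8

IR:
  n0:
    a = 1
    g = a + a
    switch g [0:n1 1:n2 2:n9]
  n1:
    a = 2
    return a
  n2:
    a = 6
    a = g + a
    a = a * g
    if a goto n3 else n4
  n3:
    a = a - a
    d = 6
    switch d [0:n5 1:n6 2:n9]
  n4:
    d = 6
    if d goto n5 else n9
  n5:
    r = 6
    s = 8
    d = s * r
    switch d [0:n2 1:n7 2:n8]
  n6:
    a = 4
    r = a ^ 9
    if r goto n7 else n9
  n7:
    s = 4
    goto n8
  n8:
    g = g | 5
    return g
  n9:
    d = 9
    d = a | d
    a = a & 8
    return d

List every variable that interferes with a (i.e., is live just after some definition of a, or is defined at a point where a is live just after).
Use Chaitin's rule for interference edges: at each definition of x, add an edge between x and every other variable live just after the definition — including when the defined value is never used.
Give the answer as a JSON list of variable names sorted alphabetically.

Answer: ["d", "g", "r"]

Derivation:
Block summaries:
  n0: {a,g} / ∅
  n1: {a} / ∅
  n2: {a} / {g}
  n3: {a,d} / {a}
  n4: {d} / ∅
  n5: {d,r,s} / ∅
  n6: {a,r} / ∅
  n7: {s} / ∅
  n8: {g} / {g}
  n9: {a,d} / {a}

Backward fixpoint:
  live n0: ∅→{a,g}
  live n1: ∅→∅
  live n2: {g}→{a,g}
  live n3: {a,g}→{a,g}
  live n4: {a,g}→{a,g}
  live n5: {g}→{g}
  live n6: {g}→{a,g}
  live n7: {g}→{g}
  live n8: {g}→∅
  live n9: {a}→∅

Interfere edges:
  a↔{d,g,r}
  d↔{a,g}
  g↔{a,d,r,s}
  r↔{a,g,s}
  s↔{g,r}

N(a) = ["d", "g", "r"]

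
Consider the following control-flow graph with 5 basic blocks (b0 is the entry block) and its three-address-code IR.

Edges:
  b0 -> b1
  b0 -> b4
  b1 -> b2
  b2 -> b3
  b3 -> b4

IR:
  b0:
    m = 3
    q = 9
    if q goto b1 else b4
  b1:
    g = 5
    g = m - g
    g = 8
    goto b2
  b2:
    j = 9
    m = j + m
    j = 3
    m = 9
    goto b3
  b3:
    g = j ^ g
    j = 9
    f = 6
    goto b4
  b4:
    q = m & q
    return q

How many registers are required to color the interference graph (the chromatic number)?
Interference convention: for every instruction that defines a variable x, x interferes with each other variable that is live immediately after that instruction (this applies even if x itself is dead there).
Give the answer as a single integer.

Answer: 4

Analysis:
Per-block:
  b0: {m,q} / ∅
  b1: {g} / {m}
  b2: {j,m} / {m}
  b3: {f,g,j} / {g,j}
  b4: {q} / {m,q}

Liveness:
  b0: in=∅ out={m,q}
  b1: in={m,q} out={g,m,q}
  b2: in={g,m,q} out={g,j,m,q}
  b3: in={g,j,m,q} out={m,q}
  b4: in={m,q} out=∅

Interference:
  f: {m,q}
  g: {j,m,q}
  j: {g,m,q}
  m: {f,g,j,q}
  q: {f,g,j,m}

Registers:
  lower bound: {g,j,m,q} mutually conflict ⇒ χ ≥ 4
  assign f→c2 g→c2 j→c3 m→c0 q→c1 — no edge inside a register ⇒ χ ≤ 4
  χ = 4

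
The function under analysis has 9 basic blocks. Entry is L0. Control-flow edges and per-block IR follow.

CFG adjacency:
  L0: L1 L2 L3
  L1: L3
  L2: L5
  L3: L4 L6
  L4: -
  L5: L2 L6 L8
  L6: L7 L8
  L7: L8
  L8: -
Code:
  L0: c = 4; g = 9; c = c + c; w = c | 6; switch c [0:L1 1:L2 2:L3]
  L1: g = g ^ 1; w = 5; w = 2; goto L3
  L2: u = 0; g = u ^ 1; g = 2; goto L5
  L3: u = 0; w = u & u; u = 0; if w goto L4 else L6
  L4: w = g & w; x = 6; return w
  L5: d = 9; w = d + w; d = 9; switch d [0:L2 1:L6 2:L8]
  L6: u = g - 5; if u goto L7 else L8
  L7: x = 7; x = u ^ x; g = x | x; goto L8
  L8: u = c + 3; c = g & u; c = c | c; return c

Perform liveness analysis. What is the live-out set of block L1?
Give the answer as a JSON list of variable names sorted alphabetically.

def/use:
  L0: {c,g,w} / ∅
  L1: {g,w} / {g}
  L2: {g,u} / ∅
  L3: {u,w} / ∅
  L4: {w,x} / {g,w}
  L5: {d,w} / {w}
  L6: {u} / {g}
  L7: {g,x} / {u}
  L8: {c,u} / {c,g}

Backward fixpoint:
  L0: in=∅ out={c,g,w}
  L1: in={c,g} out={c,g}
  L2: in={c,w} out={c,g,w}
  L3: in={c,g} out={c,g,w}
  L4: in={g,w} out=∅
  L5: in={c,g,w} out={c,g,w}
  L6: in={c,g} out={c,g,u}
  L7: in={c,u} out={c,g}
  L8: in={c,g} out=∅

live-out(L1) = ["c", "g"]

Answer: ["c", "g"]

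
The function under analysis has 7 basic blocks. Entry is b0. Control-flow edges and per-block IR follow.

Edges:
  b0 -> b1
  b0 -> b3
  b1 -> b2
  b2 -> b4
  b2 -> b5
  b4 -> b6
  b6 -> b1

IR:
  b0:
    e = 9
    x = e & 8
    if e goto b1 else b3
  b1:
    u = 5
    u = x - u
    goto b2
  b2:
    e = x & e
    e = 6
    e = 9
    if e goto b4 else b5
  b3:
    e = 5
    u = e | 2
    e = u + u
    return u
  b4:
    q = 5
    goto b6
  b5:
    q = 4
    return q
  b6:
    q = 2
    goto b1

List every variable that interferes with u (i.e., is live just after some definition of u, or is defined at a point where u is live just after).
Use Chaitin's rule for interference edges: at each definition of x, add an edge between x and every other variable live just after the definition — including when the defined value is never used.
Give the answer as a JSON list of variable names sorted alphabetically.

Per-block:
  b0: {e,x} / ∅
  b1: {u} / {x}
  b2: {e} / {e,x}
  b3: {e,u} / ∅
  b4: {q} / ∅
  b5: {q} / ∅
  b6: {q} / ∅

Backward fixpoint:
  b0 li=∅ lo={e,x}
  b1 li={e,x} lo={e,x}
  b2 li={e,x} lo={e,x}
  b3 li=∅ lo=∅
  b4 li={e,x} lo={e,x}
  b5 li=∅ lo=∅
  b6 li={e,x} lo={e,x}

Conflict graph:
  e↔{q,u,x}
  q↔{e,x}
  u↔{e,x}
  x↔{e,q,u}

N(u) = ["e", "x"]

Answer: ["e", "x"]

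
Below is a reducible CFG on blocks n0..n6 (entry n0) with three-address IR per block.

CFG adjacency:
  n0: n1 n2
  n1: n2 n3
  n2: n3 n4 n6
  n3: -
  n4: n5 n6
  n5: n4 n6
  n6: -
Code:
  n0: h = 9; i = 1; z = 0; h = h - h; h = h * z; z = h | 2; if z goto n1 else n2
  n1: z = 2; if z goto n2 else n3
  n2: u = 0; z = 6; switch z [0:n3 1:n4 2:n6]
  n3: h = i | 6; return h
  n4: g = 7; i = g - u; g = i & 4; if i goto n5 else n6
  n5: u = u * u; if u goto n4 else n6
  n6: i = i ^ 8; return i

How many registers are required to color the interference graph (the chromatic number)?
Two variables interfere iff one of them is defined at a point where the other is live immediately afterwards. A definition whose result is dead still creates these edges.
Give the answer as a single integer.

Block summaries:
  n0: def={h,i,z} ue=∅
  n1: def={z} ue=∅
  n2: def={u,z} ue=∅
  n3: def={h} ue={i}
  n4: def={g,i} ue={u}
  n5: def={u} ue={u}
  n6: def={i} ue={i}

Live sets:
  live n0: ∅→{i}
  live n1: {i}→{i}
  live n2: {i}→{i,u}
  live n3: {i}→∅
  live n4: {u}→{i,u}
  live n5: {i,u}→{i,u}
  live n6: {i}→∅

Interfere edges:
  g — {i,u}
  h — {i,z}
  i — {g,h,u,z}
  u — {g,i,z}
  z — {h,i,u}

Registers:
  {g,i,u} pairwise interfere (3-clique) ⇒ χ ≥ 3
  3-colouring: c0={i}  c1={h,u}  c2={g,z}
  χ = 3

Answer: 3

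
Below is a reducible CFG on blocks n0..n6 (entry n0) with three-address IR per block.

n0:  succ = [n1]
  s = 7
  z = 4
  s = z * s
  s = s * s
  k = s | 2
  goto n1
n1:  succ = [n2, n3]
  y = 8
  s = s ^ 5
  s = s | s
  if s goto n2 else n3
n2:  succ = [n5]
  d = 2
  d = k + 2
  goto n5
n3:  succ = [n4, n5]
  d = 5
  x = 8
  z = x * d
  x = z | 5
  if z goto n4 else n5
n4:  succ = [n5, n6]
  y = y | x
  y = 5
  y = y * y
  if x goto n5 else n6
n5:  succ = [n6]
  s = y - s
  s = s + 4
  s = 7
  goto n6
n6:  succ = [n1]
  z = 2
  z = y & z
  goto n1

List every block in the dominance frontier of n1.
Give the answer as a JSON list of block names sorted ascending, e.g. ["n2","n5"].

idom tree: n1←n0 n2←n1 n3←n1 n4←n3 n5←n1 n6←n1
Dom∩ at merges:
  n1: preds {n0,n6}: {n0} ∩ {n0,n1,n6} = {n0}; idom=n0
  n5: preds {n2,n3,n4}: {n0,n1,n2} ∩ {n0,n1,n3} ∩ {n0,n1,n3,n4} = {n0,n1}; idom=n1
  n6: preds {n4,n5}: {n0,n1,n3,n4} ∩ {n0,n1,n5} = {n0,n1}; idom=n1

DF derivation:
  join n1 pred n0: · stop@n0
  join n1 pred n6: n6→n1 stop@n0
  join n5 pred n2: n2 stop@n1
  join n5 pred n3: n3 stop@n1
  join n5 pred n4: n4→n3 stop@n1
  join n6 pred n4: n4→n3 stop@n1
  join n6 pred n5: n5 stop@n1
  DF(n0)=∅
  DF(n1)={n1}
  DF(n2)={n5}
  DF(n3)={n5,n6}
  DF(n4)={n5,n6}
  DF(n5)={n6}
  DF(n6)={n1}

DF(n1) = ["n1"]

Answer: ["n1"]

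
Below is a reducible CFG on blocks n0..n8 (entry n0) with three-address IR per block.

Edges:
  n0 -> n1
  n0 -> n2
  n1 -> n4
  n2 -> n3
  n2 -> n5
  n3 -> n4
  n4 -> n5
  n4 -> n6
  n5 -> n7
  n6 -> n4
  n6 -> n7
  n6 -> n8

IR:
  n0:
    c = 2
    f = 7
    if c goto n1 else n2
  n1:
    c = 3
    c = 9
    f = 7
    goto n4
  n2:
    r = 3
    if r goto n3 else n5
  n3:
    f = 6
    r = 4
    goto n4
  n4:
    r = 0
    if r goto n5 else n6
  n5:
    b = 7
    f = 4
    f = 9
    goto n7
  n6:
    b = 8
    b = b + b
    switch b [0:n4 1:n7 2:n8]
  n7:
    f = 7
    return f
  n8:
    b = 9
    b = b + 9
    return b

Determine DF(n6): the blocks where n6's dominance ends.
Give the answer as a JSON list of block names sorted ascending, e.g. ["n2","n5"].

Answer: ["n4", "n7"]

Derivation:
idom tree: n1←n0 n2←n0 n3←n2 n4←n0 n5←n0 n6←n4 n7←n0 n8←n6
Join-block Dom:
  n4: preds {n1,n3,n6}: {n0,n1} ∩ {n0,n2,n3} ∩ {n0,n4,n6} = {n0}; idom=n0
  n5: preds {n2,n4}: {n0,n2} ∩ {n0,n4} = {n0}; idom=n0
  n7: preds {n5,n6}: {n0,n5} ∩ {n0,n4,n6} = {n0}; idom=n0

Frontier:
  join n4 pred n1: n1 stop@n0
  join n4 pred n3: n3→n2 stop@n0
  join n4 pred n6: n6→n4 stop@n0
  join n5 pred n2: n2 stop@n0
  join n5 pred n4: n4 stop@n0
  join n7 pred n5: n5 stop@n0
  join n7 pred n6: n6→n4 stop@n0
  n0: DF=∅
  n1: DF={n4}
  n2: DF={n4,n5}
  n3: DF={n4}
  n4: DF={n4,n5,n7}
  n5: DF={n7}
  n6: DF={n4,n7}
  n7: DF=∅
  n8: DF=∅

DF(n6) = ["n4", "n7"]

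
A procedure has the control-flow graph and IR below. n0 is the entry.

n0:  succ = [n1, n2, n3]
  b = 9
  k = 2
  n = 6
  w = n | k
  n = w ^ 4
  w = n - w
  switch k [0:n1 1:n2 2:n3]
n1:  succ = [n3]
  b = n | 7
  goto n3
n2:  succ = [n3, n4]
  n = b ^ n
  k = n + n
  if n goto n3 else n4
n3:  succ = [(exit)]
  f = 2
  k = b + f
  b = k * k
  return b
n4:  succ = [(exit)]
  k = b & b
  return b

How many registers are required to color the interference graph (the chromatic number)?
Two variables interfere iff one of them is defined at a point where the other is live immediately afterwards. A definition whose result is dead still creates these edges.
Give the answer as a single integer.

Answer: 4

Derivation:
Block summaries:
  n0 def {b,k,n,w} use ∅
  n1 def {b} use {n}
  n2 def {k,n} use {b,n}
  n3 def {b,f,k} use {b}
  n4 def {k} use {b}

Live sets:
  n0: in=∅ out={b,n}
  n1: in={n} out={b}
  n2: in={b,n} out={b}
  n3: in={b} out=∅
  n4: in={b} out=∅

Conflict graph:
  b — {f,k,n,w}
  f — {b}
  k — {b,n,w}
  n — {b,k,w}
  w — {b,k,n}

Registers:
  clique {b,k,n,w} ⇒ need ≥ 4
  assign b→r0 f→r1 k→r1 n→r2 w→r3 — no edge inside a register ⇒ χ ≤ 4
  χ = 4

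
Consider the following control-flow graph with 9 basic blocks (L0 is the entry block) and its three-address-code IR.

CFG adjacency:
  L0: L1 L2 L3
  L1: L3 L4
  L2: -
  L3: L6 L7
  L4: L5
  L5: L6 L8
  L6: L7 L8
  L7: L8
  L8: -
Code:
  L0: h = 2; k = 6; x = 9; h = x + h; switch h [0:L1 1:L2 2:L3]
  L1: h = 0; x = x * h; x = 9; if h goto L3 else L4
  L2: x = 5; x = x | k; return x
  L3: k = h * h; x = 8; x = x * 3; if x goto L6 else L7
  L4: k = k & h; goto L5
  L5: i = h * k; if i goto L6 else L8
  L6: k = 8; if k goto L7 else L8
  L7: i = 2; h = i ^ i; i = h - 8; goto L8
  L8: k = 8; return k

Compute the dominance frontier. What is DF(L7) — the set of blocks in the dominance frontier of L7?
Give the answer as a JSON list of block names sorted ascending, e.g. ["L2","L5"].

idom tree: L1←L0 L2←L0 L3←L0 L4←L1 L5←L4 L6←L0 L7←L0 L8←L0
Dom at joins:
  L3: preds {L0,L1}: {L0} ∩ {L0,L1} = {L0}; idom=L0
  L6: preds {L3,L5}: {L0,L3} ∩ {L0,L1,L4,L5} = {L0}; idom=L0
  L7: preds {L3,L6}: {L0,L3} ∩ {L0,L6} = {L0}; idom=L0
  L8: preds {L5,L6,L7}: {L0,L1,L4,L5} ∩ {L0,L6} ∩ {L0,L7} = {L0}; idom=L0

DF walk-up:
  join L3 pred L0: · stop@L0
  join L3 pred L1: L1 stop@L0
  join L6 pred L3: L3 stop@L0
  join L6 pred L5: L5→L4→L1 stop@L0
  join L7 pred L3: L3 stop@L0
  join L7 pred L6: L6 stop@L0
  join L8 pred L5: L5→L4→L1 stop@L0
  join L8 pred L6: L6 stop@L0
  join L8 pred L7: L7 stop@L0
  L0: DF=∅
  L1: DF={L3,L6,L8}
  L2: DF=∅
  L3: DF={L6,L7}
  L4: DF={L6,L8}
  L5: DF={L6,L8}
  L6: DF={L7,L8}
  L7: DF={L8}
  L8: DF=∅

DF(L7) = ["L8"]

Answer: ["L8"]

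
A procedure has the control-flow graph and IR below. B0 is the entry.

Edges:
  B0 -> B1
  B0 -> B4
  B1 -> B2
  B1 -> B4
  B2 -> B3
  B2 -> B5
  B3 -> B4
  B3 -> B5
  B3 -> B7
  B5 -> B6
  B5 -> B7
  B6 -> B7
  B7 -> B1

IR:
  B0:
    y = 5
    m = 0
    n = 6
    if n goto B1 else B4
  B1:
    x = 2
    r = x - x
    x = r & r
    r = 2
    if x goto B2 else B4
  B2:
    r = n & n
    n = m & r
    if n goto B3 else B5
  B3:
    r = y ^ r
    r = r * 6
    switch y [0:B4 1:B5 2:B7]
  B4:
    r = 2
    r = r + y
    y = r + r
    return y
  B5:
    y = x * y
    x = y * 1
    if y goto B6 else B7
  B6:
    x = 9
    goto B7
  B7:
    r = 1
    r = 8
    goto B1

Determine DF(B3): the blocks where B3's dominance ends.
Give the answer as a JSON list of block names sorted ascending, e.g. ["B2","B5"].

Answer: ["B4", "B5", "B7"]

Analysis:
idom tree: B1←B0 B2←B1 B3←B2 B4←B0 B5←B2 B6←B5 B7←B2
Dom at joins:
  B1: preds {B0,B7}: {B0} ∩ {B0,B1,B2,B7} = {B0}; idom=B0
  B4: preds {B0,B1,B3}: {B0} ∩ {B0,B1} ∩ {B0,B1,B2,B3} = {B0}; idom=B0
  B5: preds {B2,B3}: {B0,B1,B2} ∩ {B0,B1,B2,B3} = {B0,B1,B2}; idom=B2
  B7: preds {B3,B5,B6}: {B0,B1,B2,B3} ∩ {B0,B1,B2,B5} ∩ {B0,B1,B2,B5,B6} = {B0,B1,B2}; idom=B2

Frontier:
  B1←B0: walk · to B0
  B1←B7: walk B7→B2→B1 to B0
  B4←B0: walk · to B0
  B4←B1: walk B1 to B0
  B4←B3: walk B3→B2→B1 to B0
  B5←B2: walk · to B2
  B5←B3: walk B3 to B2
  B7←B3: walk B3 to B2
  B7←B5: walk B5 to B2
  B7←B6: walk B6→B5 to B2
  DF(B0)=∅
  DF(B1)={B1,B4}
  DF(B2)={B1,B4}
  DF(B3)={B4,B5,B7}
  DF(B4)=∅
  DF(B5)={B7}
  DF(B6)={B7}
  DF(B7)={B1}

DF(B3) = ["B4", "B5", "B7"]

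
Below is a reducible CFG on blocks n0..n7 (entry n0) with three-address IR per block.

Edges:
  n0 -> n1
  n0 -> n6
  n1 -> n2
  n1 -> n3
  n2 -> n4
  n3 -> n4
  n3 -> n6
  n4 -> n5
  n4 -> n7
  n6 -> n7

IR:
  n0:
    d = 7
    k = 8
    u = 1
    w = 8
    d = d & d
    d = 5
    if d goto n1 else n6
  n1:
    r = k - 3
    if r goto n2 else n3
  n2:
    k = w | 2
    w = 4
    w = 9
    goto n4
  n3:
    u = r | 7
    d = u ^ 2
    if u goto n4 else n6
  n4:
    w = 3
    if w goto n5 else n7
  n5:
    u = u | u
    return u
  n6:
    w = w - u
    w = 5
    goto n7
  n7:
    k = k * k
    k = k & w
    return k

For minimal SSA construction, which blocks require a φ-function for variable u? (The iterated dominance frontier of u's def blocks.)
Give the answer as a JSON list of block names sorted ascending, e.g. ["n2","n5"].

idom tree: n1←n0 n2←n1 n3←n1 n4←n1 n5←n4 n6←n0 n7←n0
Join-block Dom:
  n4: preds {n2,n3}: {n0,n1,n2} ∩ {n0,n1,n3} = {n0,n1}; idom=n1
  n6: preds {n0,n3}: {n0} ∩ {n0,n1,n3} = {n0}; idom=n0
  n7: preds {n4,n6}: {n0,n1,n4} ∩ {n0,n6} = {n0}; idom=n0

Frontier:
  join n4 pred n2: n2 stop@n1
  join n4 pred n3: n3 stop@n1
  join n6 pred n0: · stop@n0
  join n6 pred n3: n3→n1 stop@n0
  join n7 pred n4: n4→n1 stop@n0
  join n7 pred n6: n6 stop@n0
  n0: DF=∅
  n1: DF={n6,n7}
  n2: DF={n4}
  n3: DF={n4,n6}
  n4: DF={n7}
  n5: DF=∅
  n6: DF={n7}
  n7: DF=∅

φ for u: defs {n0,n3,n5}
  DF⁺ = {n4,n6,n7}

Answer: ["n4", "n6", "n7"]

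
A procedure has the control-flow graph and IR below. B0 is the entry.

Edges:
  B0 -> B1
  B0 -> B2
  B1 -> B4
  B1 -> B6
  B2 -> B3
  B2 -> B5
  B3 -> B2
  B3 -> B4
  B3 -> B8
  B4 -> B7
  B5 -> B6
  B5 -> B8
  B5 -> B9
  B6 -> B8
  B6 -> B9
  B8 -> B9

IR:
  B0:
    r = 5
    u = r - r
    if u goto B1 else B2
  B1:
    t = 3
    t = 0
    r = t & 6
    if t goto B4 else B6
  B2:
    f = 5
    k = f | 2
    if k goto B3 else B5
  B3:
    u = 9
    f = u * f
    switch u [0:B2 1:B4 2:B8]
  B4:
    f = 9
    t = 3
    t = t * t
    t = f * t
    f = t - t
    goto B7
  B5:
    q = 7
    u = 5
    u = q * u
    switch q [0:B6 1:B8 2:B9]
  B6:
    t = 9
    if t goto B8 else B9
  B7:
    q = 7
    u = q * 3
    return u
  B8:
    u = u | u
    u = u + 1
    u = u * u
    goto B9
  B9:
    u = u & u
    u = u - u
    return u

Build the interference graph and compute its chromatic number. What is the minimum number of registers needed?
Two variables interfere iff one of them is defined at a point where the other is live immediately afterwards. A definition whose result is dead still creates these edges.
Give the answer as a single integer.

Answer: 3

Derivation:
Block summaries:
  B0: {r,u} / ∅
  B1: {r,t} / ∅
  B2: {f,k} / ∅
  B3: {f,u} / {f}
  B4: {f,t} / ∅
  B5: {q,u} / ∅
  B6: {t} / ∅
  B7: {q,u} / ∅
  B8: {u} / {u}
  B9: {u} / {u}

Backward fixpoint:
  live B0: ∅→{u}
  live B1: {u}→{u}
  live B2: ∅→{f}
  live B3: {f}→{u}
  live B4: ∅→∅
  live B5: ∅→{u}
  live B6: {u}→{u}
  live B7: ∅→∅
  live B8: {u}→{u}
  live B9: {u}→∅

Interfere edges:
  f: {k,t,u}
  k: {f}
  q: {u}
  r: {t,u}
  t: {f,r,u}
  u: {f,q,r,t}

Colouring:
  {f,t,u} pairwise interfere (3-clique) ⇒ χ ≥ 3
  3-colouring: R0={k,u}  R1={f,q,r}  R2={t}
  χ = 3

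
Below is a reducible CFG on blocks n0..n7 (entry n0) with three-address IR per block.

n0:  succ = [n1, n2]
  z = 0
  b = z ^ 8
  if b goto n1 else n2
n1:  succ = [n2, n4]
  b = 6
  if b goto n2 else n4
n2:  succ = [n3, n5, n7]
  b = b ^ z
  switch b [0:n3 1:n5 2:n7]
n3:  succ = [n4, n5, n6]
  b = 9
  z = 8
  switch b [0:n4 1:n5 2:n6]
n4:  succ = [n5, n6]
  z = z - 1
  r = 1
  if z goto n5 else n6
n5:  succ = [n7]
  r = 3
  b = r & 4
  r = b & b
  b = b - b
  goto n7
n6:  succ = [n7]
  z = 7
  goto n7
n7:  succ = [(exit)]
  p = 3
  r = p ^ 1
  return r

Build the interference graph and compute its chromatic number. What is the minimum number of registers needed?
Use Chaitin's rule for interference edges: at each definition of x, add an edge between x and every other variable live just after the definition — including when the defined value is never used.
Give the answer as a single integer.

Answer: 3

Analysis:
def/use:
  n0: {b,z} / ∅
  n1: {b} / ∅
  n2: {b} / {b,z}
  n3: {b,z} / ∅
  n4: {r,z} / {z}
  n5: {b,r} / ∅
  n6: {z} / ∅
  n7: {p,r} / ∅

Liveness:
  live n0: ∅→{b,z}
  live n1: {z}→{b,z}
  live n2: {b,z}→∅
  live n3: ∅→{z}
  live n4: {z}→∅
  live n5: ∅→∅
  live n6: ∅→∅
  live n7: ∅→∅

Conflict graph:
  b: {r,z}
  p: ∅
  r: {b,z}
  z: {b,r}

Registers:
  {b,r,z} pairwise interfere (3-clique) ⇒ χ ≥ 3
  3-colouring: c0={b,p}  c1={r}  c2={z}
  χ = 3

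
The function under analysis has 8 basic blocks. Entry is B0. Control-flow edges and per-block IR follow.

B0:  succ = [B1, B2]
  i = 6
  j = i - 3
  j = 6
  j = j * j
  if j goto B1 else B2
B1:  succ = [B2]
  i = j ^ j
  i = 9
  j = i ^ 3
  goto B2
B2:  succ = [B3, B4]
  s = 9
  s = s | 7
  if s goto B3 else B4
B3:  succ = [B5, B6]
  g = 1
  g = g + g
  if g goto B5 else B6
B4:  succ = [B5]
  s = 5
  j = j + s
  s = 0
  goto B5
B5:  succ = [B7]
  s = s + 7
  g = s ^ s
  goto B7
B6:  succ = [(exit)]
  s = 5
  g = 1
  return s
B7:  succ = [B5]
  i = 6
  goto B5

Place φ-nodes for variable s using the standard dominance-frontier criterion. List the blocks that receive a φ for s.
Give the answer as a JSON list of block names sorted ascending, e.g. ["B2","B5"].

idom tree: B1←B0 B2←B0 B3←B2 B4←B2 B5←B2 B6←B3 B7←B5
Dom at joins:
  B2: preds {B0,B1}: {B0} ∩ {B0,B1} = {B0}; idom=B0
  B5: preds {B3,B4,B7}: {B0,B2,B3} ∩ {B0,B2,B4} ∩ {B0,B2,B5,B7} = {B0,B2}; idom=B2

DF walk-up:
  B2←B0: walk · to B0
  B2←B1: walk B1 to B0
  B5←B3: walk B3 to B2
  B5←B4: walk B4 to B2
  B5←B7: walk B7→B5 to B2
  B0 → ∅
  B1 → {B2}
  B2 → ∅
  B3 → {B5}
  B4 → {B5}
  B5 → {B5}
  B6 → ∅
  B7 → {B5}

φ for s: defs {B2,B4,B5,B6}
  DF⁺ = {B5}

Answer: ["B5"]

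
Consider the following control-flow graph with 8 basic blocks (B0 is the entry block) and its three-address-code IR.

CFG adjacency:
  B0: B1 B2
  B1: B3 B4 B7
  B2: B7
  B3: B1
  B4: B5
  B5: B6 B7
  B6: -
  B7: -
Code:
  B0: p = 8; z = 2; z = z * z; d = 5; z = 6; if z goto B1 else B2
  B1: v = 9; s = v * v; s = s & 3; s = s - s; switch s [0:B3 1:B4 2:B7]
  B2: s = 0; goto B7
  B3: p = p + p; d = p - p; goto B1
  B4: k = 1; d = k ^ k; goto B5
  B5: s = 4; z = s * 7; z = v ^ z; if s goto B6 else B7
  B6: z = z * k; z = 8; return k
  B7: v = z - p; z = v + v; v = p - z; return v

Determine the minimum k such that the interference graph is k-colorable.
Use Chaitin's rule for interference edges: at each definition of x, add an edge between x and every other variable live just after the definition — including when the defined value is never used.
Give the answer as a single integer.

Answer: 5

Analysis:
Block summaries:
  B0: def={d,p,z} ue=∅
  B1: def={s,v} ue=∅
  B2: def={s} ue=∅
  B3: def={d,p} ue={p}
  B4: def={d,k} ue=∅
  B5: def={s,z} ue={v}
  B6: def={z} ue={k,z}
  B7: def={v,z} ue={p,z}

Live sets:
  B0: in=∅ out={p,z}
  B1: in={p,z} out={p,v,z}
  B2: in={p,z} out={p,z}
  B3: in={p,z} out={p,z}
  B4: in={p,v} out={k,p,v}
  B5: in={k,p,v} out={k,p,z}
  B6: in={k,z} out=∅
  B7: in={p,z} out=∅

Conflict graph:
  d: {k,p,v,z}
  k: {d,p,s,v,z}
  p: {d,k,s,v,z}
  s: {k,p,v,z}
  v: {d,k,p,s,z}
  z: {d,k,p,s,v}

Registers:
  lower bound: {d,k,p,v,z} mutually conflict ⇒ χ ≥ 5
  assign d→r4 k→r0 p→r1 s→r4 v→r2 z→r3 — no edge inside a register ⇒ χ ≤ 5
  χ = 5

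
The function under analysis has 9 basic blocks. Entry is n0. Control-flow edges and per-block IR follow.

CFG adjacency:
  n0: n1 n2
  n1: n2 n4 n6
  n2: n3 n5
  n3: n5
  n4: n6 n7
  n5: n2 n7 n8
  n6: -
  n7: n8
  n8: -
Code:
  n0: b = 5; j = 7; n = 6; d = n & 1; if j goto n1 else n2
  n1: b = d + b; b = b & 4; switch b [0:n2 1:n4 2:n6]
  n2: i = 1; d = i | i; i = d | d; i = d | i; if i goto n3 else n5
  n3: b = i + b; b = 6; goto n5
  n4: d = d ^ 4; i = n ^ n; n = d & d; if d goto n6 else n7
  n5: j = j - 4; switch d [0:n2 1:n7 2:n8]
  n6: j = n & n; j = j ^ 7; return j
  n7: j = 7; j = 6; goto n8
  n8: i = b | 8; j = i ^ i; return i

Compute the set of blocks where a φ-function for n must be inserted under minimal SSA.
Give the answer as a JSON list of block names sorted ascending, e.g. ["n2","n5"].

Answer: ["n6", "n7", "n8"]

Analysis:
idom tree: n1←n0 n2←n0 n3←n2 n4←n1 n5←n2 n6←n1 n7←n0 n8←n0
Dom∩ at merges:
  n2: preds {n0,n1,n5}: {n0} ∩ {n0,n1} ∩ {n0,n2,n5} = {n0}; idom=n0
  n5: preds {n2,n3}: {n0,n2} ∩ {n0,n2,n3} = {n0,n2}; idom=n2
  n6: preds {n1,n4}: {n0,n1} ∩ {n0,n1,n4} = {n0,n1}; idom=n1
  n7: preds {n4,n5}: {n0,n1,n4} ∩ {n0,n2,n5} = {n0}; idom=n0
  n8: preds {n5,n7}: {n0,n2,n5} ∩ {n0,n7} = {n0}; idom=n0

Frontier:
  join n2 pred n0: · stop@n0
  join n2 pred n1: n1 stop@n0
  join n2 pred n5: n5→n2 stop@n0
  join n5 pred n2: · stop@n2
  join n5 pred n3: n3 stop@n2
  join n6 pred n1: · stop@n1
  join n6 pred n4: n4 stop@n1
  join n7 pred n4: n4→n1 stop@n0
  join n7 pred n5: n5→n2 stop@n0
  join n8 pred n5: n5→n2 stop@n0
  join n8 pred n7: n7 stop@n0
  n0: DF=∅
  n1: DF={n2,n7}
  n2: DF={n2,n7,n8}
  n3: DF={n5}
  n4: DF={n6,n7}
  n5: DF={n2,n7,n8}
  n6: DF=∅
  n7: DF={n8}
  n8: DF=∅

φ for n: defs {n0,n4}
  DF⁺ = {n6,n7,n8}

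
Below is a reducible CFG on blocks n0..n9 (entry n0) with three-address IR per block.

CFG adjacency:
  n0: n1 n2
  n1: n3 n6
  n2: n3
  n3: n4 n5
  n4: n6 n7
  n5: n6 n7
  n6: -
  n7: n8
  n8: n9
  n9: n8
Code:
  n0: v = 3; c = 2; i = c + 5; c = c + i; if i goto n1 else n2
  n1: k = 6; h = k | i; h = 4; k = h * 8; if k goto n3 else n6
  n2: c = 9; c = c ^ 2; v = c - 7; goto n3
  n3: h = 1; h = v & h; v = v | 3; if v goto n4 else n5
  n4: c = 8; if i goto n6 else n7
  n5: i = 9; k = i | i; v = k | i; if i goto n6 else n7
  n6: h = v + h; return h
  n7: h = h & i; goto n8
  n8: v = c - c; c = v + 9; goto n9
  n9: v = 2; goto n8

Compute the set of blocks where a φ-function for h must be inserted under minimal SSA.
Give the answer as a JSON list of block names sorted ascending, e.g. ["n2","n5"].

Answer: ["n3", "n6"]

Derivation:
idom tree: n1←n0 n2←n0 n3←n0 n4←n3 n5←n3 n6←n0 n7←n3 n8←n7 n9←n8
Dom∩ at merges:
  n3: preds {n1,n2}: {n0,n1} ∩ {n0,n2} = {n0}; idom=n0
  n6: preds {n1,n4,n5}: {n0,n1} ∩ {n0,n3,n4} ∩ {n0,n3,n5} = {n0}; idom=n0
  n7: preds {n4,n5}: {n0,n3,n4} ∩ {n0,n3,n5} = {n0,n3}; idom=n3
  n8: preds {n7,n9}: {n0,n3,n7} ∩ {n0,n3,n7,n8,n9} = {n0,n3,n7}; idom=n7

Frontier:
  n3←n1: walk n1 to n0
  n3←n2: walk n2 to n0
  n6←n1: walk n1 to n0
  n6←n4: walk n4→n3 to n0
  n6←n5: walk n5→n3 to n0
  n7←n4: walk n4 to n3
  n7←n5: walk n5 to n3
  n8←n7: walk · to n7
  n8←n9: walk n9→n8 to n7
  n0 → ∅
  n1 → {n3,n6}
  n2 → {n3}
  n3 → {n6}
  n4 → {n6,n7}
  n5 → {n6,n7}
  n6 → ∅
  n7 → ∅
  n8 → {n8}
  n9 → {n8}

φ for h: defs {n1,n3,n6,n7}
  DF⁺ = {n3,n6}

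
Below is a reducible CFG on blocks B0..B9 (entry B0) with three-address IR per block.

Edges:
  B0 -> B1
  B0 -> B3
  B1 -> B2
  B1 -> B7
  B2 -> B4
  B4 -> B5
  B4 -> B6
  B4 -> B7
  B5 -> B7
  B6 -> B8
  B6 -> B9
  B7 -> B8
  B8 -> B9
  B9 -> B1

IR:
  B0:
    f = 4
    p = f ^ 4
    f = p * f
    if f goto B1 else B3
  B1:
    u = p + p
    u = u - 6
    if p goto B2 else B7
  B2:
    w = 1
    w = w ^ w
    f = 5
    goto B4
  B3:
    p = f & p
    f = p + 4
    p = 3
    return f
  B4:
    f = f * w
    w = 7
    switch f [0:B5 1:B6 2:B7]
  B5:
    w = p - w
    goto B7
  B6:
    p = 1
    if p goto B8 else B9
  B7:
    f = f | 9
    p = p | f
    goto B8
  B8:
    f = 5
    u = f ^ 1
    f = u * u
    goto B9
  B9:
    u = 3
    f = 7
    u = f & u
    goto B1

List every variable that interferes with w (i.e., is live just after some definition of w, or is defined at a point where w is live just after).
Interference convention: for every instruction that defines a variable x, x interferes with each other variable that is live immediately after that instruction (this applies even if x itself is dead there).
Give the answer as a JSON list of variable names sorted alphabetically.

Answer: ["f", "p"]

Analysis:
Block summaries:
  B0: def={f,p} ue=∅
  B1: def={u} ue={p}
  B2: def={f,w} ue=∅
  B3: def={f,p} ue={f,p}
  B4: def={f,w} ue={f,w}
  B5: def={w} ue={p,w}
  B6: def={p} ue=∅
  B7: def={f,p} ue={f,p}
  B8: def={f,u} ue=∅
  B9: def={f,u} ue=∅

Liveness:
  live B0: ∅→{f,p}
  live B1: {f,p}→{f,p}
  live B2: {p}→{f,p,w}
  live B3: {f,p}→∅
  live B4: {f,p,w}→{f,p,w}
  live B5: {f,p,w}→{f,p}
  live B6: ∅→{p}
  live B7: {f,p}→{p}
  live B8: {p}→{p}
  live B9: {p}→{f,p}

Conflict graph:
  f — {p,u,w}
  p — {f,u,w}
  u — {f,p}
  w — {f,p}

N(w) = ["f", "p"]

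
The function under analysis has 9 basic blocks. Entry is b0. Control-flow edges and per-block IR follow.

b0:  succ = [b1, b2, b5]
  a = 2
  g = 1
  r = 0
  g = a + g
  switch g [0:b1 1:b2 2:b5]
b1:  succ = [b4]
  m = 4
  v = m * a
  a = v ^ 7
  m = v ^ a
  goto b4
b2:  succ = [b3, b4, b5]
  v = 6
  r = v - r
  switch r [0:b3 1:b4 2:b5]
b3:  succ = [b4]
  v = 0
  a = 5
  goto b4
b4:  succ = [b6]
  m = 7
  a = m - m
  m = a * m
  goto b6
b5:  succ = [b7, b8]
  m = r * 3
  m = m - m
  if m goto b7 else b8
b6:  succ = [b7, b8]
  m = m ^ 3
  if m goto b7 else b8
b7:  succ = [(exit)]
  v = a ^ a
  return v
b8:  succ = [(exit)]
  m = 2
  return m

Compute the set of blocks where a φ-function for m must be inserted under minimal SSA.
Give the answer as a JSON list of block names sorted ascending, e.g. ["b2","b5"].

idom tree: b1←b0 b2←b0 b3←b2 b4←b0 b5←b0 b6←b4 b7←b0 b8←b0
Join-block Dom:
  b4: preds {b1,b2,b3}: {b0,b1} ∩ {b0,b2} ∩ {b0,b2,b3} = {b0}; idom=b0
  b5: preds {b0,b2}: {b0} ∩ {b0,b2} = {b0}; idom=b0
  b7: preds {b5,b6}: {b0,b5} ∩ {b0,b4,b6} = {b0}; idom=b0
  b8: preds {b5,b6}: {b0,b5} ∩ {b0,b4,b6} = {b0}; idom=b0

DF derivation:
  b4←b1: walk b1 to b0
  b4←b2: walk b2 to b0
  b4←b3: walk b3→b2 to b0
  b5←b0: walk · to b0
  b5←b2: walk b2 to b0
  b7←b5: walk b5 to b0
  b7←b6: walk b6→b4 to b0
  b8←b5: walk b5 to b0
  b8←b6: walk b6→b4 to b0
  b0: DF=∅
  b1: DF={b4}
  b2: DF={b4,b5}
  b3: DF={b4}
  b4: DF={b7,b8}
  b5: DF={b7,b8}
  b6: DF={b7,b8}
  b7: DF=∅
  b8: DF=∅

φ for m: defs {b1,b4,b5,b6,b8}
  DF⁺ = {b4,b7,b8}

Answer: ["b4", "b7", "b8"]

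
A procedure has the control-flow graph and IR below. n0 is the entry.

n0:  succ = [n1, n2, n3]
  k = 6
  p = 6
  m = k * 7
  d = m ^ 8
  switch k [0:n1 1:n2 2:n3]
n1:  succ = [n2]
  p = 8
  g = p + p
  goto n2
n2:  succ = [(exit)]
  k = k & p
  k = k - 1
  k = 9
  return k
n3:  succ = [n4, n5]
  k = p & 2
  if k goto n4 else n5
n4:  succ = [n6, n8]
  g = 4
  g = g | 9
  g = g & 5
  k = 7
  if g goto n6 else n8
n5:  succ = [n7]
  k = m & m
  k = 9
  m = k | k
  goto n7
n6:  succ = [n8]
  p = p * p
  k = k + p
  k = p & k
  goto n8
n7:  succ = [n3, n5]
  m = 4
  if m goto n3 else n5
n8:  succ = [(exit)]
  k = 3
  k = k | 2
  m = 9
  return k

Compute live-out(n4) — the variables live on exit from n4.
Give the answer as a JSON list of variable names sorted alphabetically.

Answer: ["k", "p"]

Working:
def/use:
  n0 def {d,k,m,p} use ∅
  n1 def {g,p} use ∅
  n2 def {k} use {k,p}
  n3 def {k} use {p}
  n4 def {g,k} use ∅
  n5 def {k,m} use {m}
  n6 def {k,p} use {k,p}
  n7 def {m} use ∅
  n8 def {k,m} use ∅

Liveness:
  n0: in=∅ out={k,m,p}
  n1: in={k} out={k,p}
  n2: in={k,p} out=∅
  n3: in={m,p} out={m,p}
  n4: in={p} out={k,p}
  n5: in={m,p} out={p}
  n6: in={k,p} out=∅
  n7: in={p} out={m,p}
  n8: in=∅ out=∅

live-out(n4) = ["k", "p"]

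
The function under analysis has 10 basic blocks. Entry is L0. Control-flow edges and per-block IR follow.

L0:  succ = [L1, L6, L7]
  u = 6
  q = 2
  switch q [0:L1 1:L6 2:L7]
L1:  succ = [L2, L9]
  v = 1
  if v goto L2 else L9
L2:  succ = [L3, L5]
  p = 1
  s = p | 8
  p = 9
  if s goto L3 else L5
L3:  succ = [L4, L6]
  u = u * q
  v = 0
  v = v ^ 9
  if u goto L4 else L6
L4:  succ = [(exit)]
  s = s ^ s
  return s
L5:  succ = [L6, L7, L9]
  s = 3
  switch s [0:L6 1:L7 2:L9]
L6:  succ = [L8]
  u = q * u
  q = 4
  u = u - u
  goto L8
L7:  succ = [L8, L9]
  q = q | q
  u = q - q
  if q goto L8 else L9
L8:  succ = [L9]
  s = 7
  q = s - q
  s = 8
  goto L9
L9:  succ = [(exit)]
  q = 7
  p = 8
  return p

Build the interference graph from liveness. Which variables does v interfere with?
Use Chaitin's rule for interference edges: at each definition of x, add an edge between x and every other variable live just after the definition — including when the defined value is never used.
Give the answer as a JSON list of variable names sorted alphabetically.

Answer: ["q", "s", "u"]

Analysis:
Per-block:
  L0: {q,u} / ∅
  L1: {v} / ∅
  L2: {p,s} / ∅
  L3: {u,v} / {q,u}
  L4: {s} / {s}
  L5: {s} / ∅
  L6: {q,u} / {q,u}
  L7: {q,u} / {q}
  L8: {q,s} / {q}
  L9: {p,q} / ∅

Backward fixpoint:
  live L0: ∅→{q,u}
  live L1: {q,u}→{q,u}
  live L2: {q,u}→{q,s,u}
  live L3: {q,s,u}→{q,s,u}
  live L4: {s}→∅
  live L5: {q,u}→{q,u}
  live L6: {q,u}→{q}
  live L7: {q}→{q}
  live L8: {q}→∅
  live L9: ∅→∅

Conflict graph:
  p: {q,s,u}
  q: {p,s,u,v}
  s: {p,q,u,v}
  u: {p,q,s,v}
  v: {q,s,u}

N(v) = ["q", "s", "u"]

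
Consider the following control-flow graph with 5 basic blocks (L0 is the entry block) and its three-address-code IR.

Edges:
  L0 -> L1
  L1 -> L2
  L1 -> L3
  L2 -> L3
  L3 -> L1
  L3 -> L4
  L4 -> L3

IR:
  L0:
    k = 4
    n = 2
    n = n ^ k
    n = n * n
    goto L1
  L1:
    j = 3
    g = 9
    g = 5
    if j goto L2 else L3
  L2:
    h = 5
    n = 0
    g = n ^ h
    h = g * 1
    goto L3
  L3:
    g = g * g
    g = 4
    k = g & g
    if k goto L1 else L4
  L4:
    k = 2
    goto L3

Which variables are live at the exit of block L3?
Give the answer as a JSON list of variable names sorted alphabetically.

Per-block:
  L0: {k,n} / ∅
  L1: {g,j} / ∅
  L2: {g,h,n} / ∅
  L3: {g,k} / {g}
  L4: {k} / ∅

Liveness:
  L0 li=∅ lo=∅
  L1 li=∅ lo={g}
  L2 li=∅ lo={g}
  L3 li={g} lo={g}
  L4 li={g} lo={g}

live-out(L3) = ["g"]

Answer: ["g"]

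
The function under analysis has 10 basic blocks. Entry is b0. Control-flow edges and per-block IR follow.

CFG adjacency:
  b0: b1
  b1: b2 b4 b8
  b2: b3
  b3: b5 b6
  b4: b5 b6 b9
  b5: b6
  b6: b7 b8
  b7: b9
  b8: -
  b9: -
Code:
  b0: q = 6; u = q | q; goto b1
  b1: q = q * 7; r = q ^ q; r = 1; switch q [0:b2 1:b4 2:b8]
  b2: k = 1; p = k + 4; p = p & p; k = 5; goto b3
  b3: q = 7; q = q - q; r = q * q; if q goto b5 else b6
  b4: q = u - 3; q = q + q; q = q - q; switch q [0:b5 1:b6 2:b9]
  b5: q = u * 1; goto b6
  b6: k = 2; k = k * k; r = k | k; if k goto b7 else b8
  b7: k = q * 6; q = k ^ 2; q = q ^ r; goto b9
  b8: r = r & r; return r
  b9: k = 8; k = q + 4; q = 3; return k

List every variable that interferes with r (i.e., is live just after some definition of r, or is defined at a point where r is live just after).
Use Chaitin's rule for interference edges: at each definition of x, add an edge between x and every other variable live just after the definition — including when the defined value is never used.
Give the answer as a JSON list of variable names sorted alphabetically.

Answer: ["k", "q", "u"]

Derivation:
Block summaries:
  b0: {q,u} / ∅
  b1: {q,r} / {q}
  b2: {k,p} / ∅
  b3: {q,r} / ∅
  b4: {q} / {u}
  b5: {q} / {u}
  b6: {k,r} / ∅
  b7: {k,q} / {q,r}
  b8: {r} / {r}
  b9: {k,q} / {q}

Backward fixpoint:
  live b0: ∅→{q,u}
  live b1: {q,u}→{r,u}
  live b2: {u}→{u}
  live b3: {u}→{q,u}
  live b4: {u}→{q,u}
  live b5: {u}→{q}
  live b6: {q}→{q,r}
  live b7: {q,r}→{q}
  live b8: {r}→∅
  live b9: {q}→∅

Conflict graph:
  k↔{q,r,u}
  p↔{u}
  q↔{k,r,u}
  r↔{k,q,u}
  u↔{k,p,q,r}

N(r) = ["k", "q", "u"]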